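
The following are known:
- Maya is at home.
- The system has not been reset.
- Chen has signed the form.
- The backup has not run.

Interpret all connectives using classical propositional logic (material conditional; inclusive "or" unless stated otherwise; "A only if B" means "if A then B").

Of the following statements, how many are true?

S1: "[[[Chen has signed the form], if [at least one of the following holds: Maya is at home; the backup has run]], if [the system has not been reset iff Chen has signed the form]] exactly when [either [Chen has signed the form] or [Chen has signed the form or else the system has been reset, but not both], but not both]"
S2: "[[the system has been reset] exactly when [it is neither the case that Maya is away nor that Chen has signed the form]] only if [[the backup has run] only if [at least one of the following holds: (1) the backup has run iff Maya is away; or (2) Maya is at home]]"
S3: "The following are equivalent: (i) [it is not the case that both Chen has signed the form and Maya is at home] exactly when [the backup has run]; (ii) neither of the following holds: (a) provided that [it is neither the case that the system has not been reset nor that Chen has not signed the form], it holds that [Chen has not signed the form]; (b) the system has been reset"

1

Let Q = "the system has been reset" (F), R = "Chen has signed the form" (T), P = "Maya is at home" (T), S = "the backup has run" (F).

S1: This is ((¬Q ↔ R) → ((P ∨ S) → R)) ↔ (R ⊕ (R ⊕ Q)).

¬Q = ¬F = T
¬Q ↔ R = T ↔ T = T
P ∨ S = T ∨ F = T
(P ∨ S) → R = T → T = T
(¬Q ↔ R) → ((P ∨ S) → R) = T → T = T
R ⊕ Q = T ⊕ F = T
R ⊕ (R ⊕ Q) = T ⊕ T = F
((¬Q ↔ R) → ((P ∨ S) → R)) ↔ (R ⊕ (R ⊕ Q)) = T ↔ F = F
So S1 is false.

S2: Parsed as (Q ↔ (¬P ↓ R)) → (S → ((S ↔ ¬P) ∨ P))

¬P = ¬T = F
¬P ↓ R = F ↓ T = F
Q ↔ (¬P ↓ R) = F ↔ F = T
¬P = ¬T = F
S ↔ ¬P = F ↔ F = T
(S ↔ ¬P) ∨ P = T ∨ T = T
S → ((S ↔ ¬P) ∨ P) = F → T = T
(Q ↔ (¬P ↓ R)) → (S → ((S ↔ ¬P) ∨ P)) = T → T = T
Thus S2 is true.

S3: Formalization: ((R ↑ P) ↔ S) ↔ (((¬Q ↓ ¬R) → ¬R) ↓ Q)

R ↑ P = T ↑ T = F
(R ↑ P) ↔ S = F ↔ F = T
¬Q = ¬F = T
¬R = ¬T = F
¬Q ↓ ¬R = T ↓ F = F
¬R = ¬T = F
(¬Q ↓ ¬R) → ¬R = F → F = T
((¬Q ↓ ¬R) → ¬R) ↓ Q = T ↓ F = F
((R ↑ P) ↔ S) ↔ (((¬Q ↓ ¬R) → ¬R) ↓ Q) = T ↔ F = F
Thus S3 is false.

True statements: 1 (S2).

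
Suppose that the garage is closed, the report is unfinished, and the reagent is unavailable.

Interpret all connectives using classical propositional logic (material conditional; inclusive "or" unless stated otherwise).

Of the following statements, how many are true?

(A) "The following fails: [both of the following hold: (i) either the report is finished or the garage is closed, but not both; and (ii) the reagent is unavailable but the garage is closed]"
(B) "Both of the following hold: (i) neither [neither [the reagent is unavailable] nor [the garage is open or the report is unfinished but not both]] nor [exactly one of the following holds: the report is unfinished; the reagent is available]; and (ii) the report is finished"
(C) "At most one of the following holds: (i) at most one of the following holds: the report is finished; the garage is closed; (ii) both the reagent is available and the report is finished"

Let Q = "the report is finished" (F), P = "the garage is closed" (T), R = "the reagent is available" (F).

(A): Formalization: ¬((Q ⊕ P) ∧ (¬R ∧ P))

Q ⊕ P = F ⊕ T = T
¬R = ¬F = T
¬R ∧ P = T ∧ T = T
(Q ⊕ P) ∧ (¬R ∧ P) = T ∧ T = T
¬((Q ⊕ P) ∧ (¬R ∧ P)) = ¬T = F
Thus (A) is false.

(B): Parsed as ((¬R ↓ (¬P ⊕ ¬Q)) ↓ (¬Q ⊕ R)) ∧ Q

¬R = ¬F = T
¬P = ¬T = F
¬Q = ¬F = T
¬P ⊕ ¬Q = F ⊕ T = T
¬R ↓ (¬P ⊕ ¬Q) = T ↓ T = F
¬Q = ¬F = T
¬Q ⊕ R = T ⊕ F = T
(¬R ↓ (¬P ⊕ ¬Q)) ↓ (¬Q ⊕ R) = F ↓ T = F
((¬R ↓ (¬P ⊕ ¬Q)) ↓ (¬Q ⊕ R)) ∧ Q = F ∧ F = F
So (B) is false.

(C): Parsed as (Q ↑ P) ↑ (R ∧ Q)

Q ↑ P = F ↑ T = T
R ∧ Q = F ∧ F = F
(Q ↑ P) ↑ (R ∧ Q) = T ↑ F = T
Thus (C) is true.

1 of the 3 statements is true ((C)).

1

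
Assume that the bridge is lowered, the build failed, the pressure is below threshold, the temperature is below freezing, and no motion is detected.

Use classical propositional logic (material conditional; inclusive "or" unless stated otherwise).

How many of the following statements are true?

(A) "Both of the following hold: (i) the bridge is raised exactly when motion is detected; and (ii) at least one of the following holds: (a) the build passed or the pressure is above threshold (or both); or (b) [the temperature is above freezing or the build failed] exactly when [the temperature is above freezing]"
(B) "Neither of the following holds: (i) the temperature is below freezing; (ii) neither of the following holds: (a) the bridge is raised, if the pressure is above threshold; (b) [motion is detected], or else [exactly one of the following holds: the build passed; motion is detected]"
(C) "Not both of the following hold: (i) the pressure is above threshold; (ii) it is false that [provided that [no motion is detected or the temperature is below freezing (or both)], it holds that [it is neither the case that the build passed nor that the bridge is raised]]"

1

Let P = "the bridge is raised" (F), U = "motion is detected" (F), Q = "the build passed" (F), R = "the pressure is above threshold" (F), S = "the temperature is below freezing" (T).

(A): This is (P <-> U) & ((Q | R) | ((~S | ~Q) <-> ~S)).

P <-> U = F <-> F = T
Q | R = F | F = F
~S = ~T = F
~Q = ~F = T
~S | ~Q = F | T = T
~S = ~T = F
(~S | ~Q) <-> ~S = T <-> F = F
(Q | R) | ((~S | ~Q) <-> ~S) = F | F = F
(P <-> U) & ((Q | R) | ((~S | ~Q) <-> ~S)) = T & F = F
So (A) is false.

(B): In symbols: S nor ((R -> P) nor (U | (Q xor U)))

R -> P = F -> F = T
Q xor U = F xor F = F
U | (Q xor U) = F | F = F
(R -> P) nor (U | (Q xor U)) = T nor F = F
S nor ((R -> P) nor (U | (Q xor U))) = T nor F = F
So (B) is false.

(C): Formalization: R nand ~((~U | S) -> (Q nor P))

~U = ~F = T
~U | S = T | T = T
Q nor P = F nor F = T
(~U | S) -> (Q nor P) = T -> T = T
~((~U | S) -> (Q nor P)) = ~T = F
R nand ~((~U | S) -> (Q nor P)) = F nand F = T
So (C) is true.

True statements: 1 ((C)).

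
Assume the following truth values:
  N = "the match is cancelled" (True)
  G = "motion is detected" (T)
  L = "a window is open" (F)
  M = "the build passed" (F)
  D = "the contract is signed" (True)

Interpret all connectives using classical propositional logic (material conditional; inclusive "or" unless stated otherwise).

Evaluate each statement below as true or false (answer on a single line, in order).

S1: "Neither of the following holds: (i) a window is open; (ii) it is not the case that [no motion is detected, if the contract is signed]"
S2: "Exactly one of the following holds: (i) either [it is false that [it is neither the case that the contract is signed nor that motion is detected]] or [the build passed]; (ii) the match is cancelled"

S1 F; S2 F

S1: In symbols: L ↓ ¬(D → ¬G)

¬G = ¬T = F
D → ¬G = T → F = F
¬(D → ¬G) = ¬F = T
L ↓ ¬(D → ¬G) = F ↓ T = F
So S1 is false.

S2: Parsed as (¬(D ↓ G) ∨ M) ⊕ N

D ↓ G = T ↓ T = F
¬(D ↓ G) = ¬F = T
¬(D ↓ G) ∨ M = T ∨ F = T
(¬(D ↓ G) ∨ M) ⊕ N = T ⊕ T = F
Hence S2 is false.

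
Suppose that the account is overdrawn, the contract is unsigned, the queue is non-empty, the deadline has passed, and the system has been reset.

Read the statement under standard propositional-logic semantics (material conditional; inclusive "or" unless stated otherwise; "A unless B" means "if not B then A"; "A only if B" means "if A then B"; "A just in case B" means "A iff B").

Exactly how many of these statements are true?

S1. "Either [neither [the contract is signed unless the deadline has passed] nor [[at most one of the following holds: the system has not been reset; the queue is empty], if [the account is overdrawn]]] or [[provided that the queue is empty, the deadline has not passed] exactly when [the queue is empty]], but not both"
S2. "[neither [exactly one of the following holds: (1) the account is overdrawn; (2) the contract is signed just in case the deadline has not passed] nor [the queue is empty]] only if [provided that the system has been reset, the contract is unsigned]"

1

Let Q = "the contract is signed" (F), S = "the deadline has passed" (T), P = "the account is overdrawn" (T), U = "the system has been reset" (T), R = "the queue is empty" (F).

S1: In symbols: ((Q ∨ S) ↓ (P → (¬U ↑ R))) ⊕ ((R → ¬S) ↔ R)

Q ∨ S = F ∨ T = T
¬U = ¬T = F
¬U ↑ R = F ↑ F = T
P → (¬U ↑ R) = T → T = T
(Q ∨ S) ↓ (P → (¬U ↑ R)) = T ↓ T = F
¬S = ¬T = F
R → ¬S = F → F = T
(R → ¬S) ↔ R = T ↔ F = F
((Q ∨ S) ↓ (P → (¬U ↑ R))) ⊕ ((R → ¬S) ↔ R) = F ⊕ F = F
Hence S1 is false.

S2: Formalization: ((P ⊕ (Q ↔ ¬S)) ↓ R) → (U → ¬Q)

¬S = ¬T = F
Q ↔ ¬S = F ↔ F = T
P ⊕ (Q ↔ ¬S) = T ⊕ T = F
(P ⊕ (Q ↔ ¬S)) ↓ R = F ↓ F = T
¬Q = ¬F = T
U → ¬Q = T → T = T
((P ⊕ (Q ↔ ¬S)) ↓ R) → (U → ¬Q) = T → T = T
Thus S2 is true.

Count: 1.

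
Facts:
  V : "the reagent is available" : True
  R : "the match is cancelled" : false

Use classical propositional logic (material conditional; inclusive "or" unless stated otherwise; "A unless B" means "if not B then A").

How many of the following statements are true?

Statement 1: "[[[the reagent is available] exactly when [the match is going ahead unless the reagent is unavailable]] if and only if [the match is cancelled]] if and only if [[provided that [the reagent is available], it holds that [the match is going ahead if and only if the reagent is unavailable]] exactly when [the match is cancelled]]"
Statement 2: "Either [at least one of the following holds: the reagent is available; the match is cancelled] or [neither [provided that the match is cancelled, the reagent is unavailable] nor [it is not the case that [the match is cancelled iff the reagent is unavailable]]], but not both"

Statement 1: Formalization: ((V ↔ (¬R ∨ ¬V)) ↔ R) ↔ ((V → (¬R ↔ ¬V)) ↔ R)

¬R = ¬F = T
¬V = ¬T = F
¬R ∨ ¬V = T ∨ F = T
V ↔ (¬R ∨ ¬V) = T ↔ T = T
(V ↔ (¬R ∨ ¬V)) ↔ R = T ↔ F = F
¬R = ¬F = T
¬V = ¬T = F
¬R ↔ ¬V = T ↔ F = F
V → (¬R ↔ ¬V) = T → F = F
(V → (¬R ↔ ¬V)) ↔ R = F ↔ F = T
((V ↔ (¬R ∨ ¬V)) ↔ R) ↔ ((V → (¬R ↔ ¬V)) ↔ R) = F ↔ T = F
Hence Statement 1 is false.

Statement 2: Parsed as (V ∨ R) ⊕ ((R → ¬V) ↓ ¬(R ↔ ¬V))

V ∨ R = T ∨ F = T
¬V = ¬T = F
R → ¬V = F → F = T
¬V = ¬T = F
R ↔ ¬V = F ↔ F = T
¬(R ↔ ¬V) = ¬T = F
(R → ¬V) ↓ ¬(R ↔ ¬V) = T ↓ F = F
(V ∨ R) ⊕ ((R → ¬V) ↓ ¬(R ↔ ¬V)) = T ⊕ F = T
So Statement 2 is true.

True statements: 1 (Statement 2).

1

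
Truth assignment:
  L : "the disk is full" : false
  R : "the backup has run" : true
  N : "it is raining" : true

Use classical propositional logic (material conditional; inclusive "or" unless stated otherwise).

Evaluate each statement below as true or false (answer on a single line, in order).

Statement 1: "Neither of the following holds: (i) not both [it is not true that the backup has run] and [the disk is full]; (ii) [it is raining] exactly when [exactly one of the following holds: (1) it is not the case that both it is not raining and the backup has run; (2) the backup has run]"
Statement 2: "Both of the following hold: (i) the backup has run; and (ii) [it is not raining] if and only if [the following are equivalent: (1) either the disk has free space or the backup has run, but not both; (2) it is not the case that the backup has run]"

Statement 1 false / Statement 2 false

Statement 1: Parsed as (¬R ↑ L) ↓ (N ↔ ((¬N ↑ R) ⊕ R))

¬R = ¬T = F
¬R ↑ L = F ↑ F = T
¬N = ¬T = F
¬N ↑ R = F ↑ T = T
(¬N ↑ R) ⊕ R = T ⊕ T = F
N ↔ ((¬N ↑ R) ⊕ R) = T ↔ F = F
(¬R ↑ L) ↓ (N ↔ ((¬N ↑ R) ⊕ R)) = T ↓ F = F
So Statement 1 is false.

Statement 2: This is R ∧ (¬N ↔ ((¬L ⊕ R) ↔ ¬R)).

¬N = ¬T = F
¬L = ¬F = T
¬L ⊕ R = T ⊕ T = F
¬R = ¬T = F
(¬L ⊕ R) ↔ ¬R = F ↔ F = T
¬N ↔ ((¬L ⊕ R) ↔ ¬R) = F ↔ T = F
R ∧ (¬N ↔ ((¬L ⊕ R) ↔ ¬R)) = T ∧ F = F
Hence Statement 2 is false.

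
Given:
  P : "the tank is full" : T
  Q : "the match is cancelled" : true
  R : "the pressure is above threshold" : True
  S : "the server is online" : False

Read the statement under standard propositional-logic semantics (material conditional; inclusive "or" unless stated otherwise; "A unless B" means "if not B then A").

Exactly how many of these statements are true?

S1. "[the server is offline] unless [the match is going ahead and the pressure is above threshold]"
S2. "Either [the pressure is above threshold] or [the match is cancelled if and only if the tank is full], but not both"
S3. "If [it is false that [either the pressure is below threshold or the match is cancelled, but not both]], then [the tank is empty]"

2

S1: This is not S or (not Q and R).

not S = not False = True
not Q = not True = False
not Q and R = False and True = False
not S or (not Q and R) = True or False = True
So S1 is true.

S2: This is R xor (Q iff P).

Q iff P = True iff True = True
R xor (Q iff P) = True xor True = False
Hence S2 is false.

S3: Parsed as not (not R xor Q) -> not P

not R = not True = False
not R xor Q = False xor True = True
not (not R xor Q) = not True = False
not P = not True = False
not (not R xor Q) -> not P = False -> False = True
Hence S3 is true.

2 of the 3 statements are true (S1, S3).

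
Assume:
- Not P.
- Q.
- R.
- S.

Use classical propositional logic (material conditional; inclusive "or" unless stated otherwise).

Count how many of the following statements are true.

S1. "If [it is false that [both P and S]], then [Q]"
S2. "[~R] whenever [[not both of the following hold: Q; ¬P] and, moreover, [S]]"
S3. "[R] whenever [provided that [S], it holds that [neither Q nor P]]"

S1: This is not (P and S) -> Q.

P and S = False and True = False
not (P and S) = not False = True
not (P and S) -> Q = True -> True = True
Thus S1 is true.

S2: In symbols: ((Q nand not P) and S) -> not R

not P = not False = True
Q nand not P = True nand True = False
(Q nand not P) and S = False and True = False
not R = not True = False
((Q nand not P) and S) -> not R = False -> False = True
So S2 is true.

S3: Parsed as (S -> (Q nor P)) -> R

Q nor P = True nor False = False
S -> (Q nor P) = True -> False = False
(S -> (Q nor P)) -> R = False -> True = True
So S3 is true.

3 of the 3 statements are true.

3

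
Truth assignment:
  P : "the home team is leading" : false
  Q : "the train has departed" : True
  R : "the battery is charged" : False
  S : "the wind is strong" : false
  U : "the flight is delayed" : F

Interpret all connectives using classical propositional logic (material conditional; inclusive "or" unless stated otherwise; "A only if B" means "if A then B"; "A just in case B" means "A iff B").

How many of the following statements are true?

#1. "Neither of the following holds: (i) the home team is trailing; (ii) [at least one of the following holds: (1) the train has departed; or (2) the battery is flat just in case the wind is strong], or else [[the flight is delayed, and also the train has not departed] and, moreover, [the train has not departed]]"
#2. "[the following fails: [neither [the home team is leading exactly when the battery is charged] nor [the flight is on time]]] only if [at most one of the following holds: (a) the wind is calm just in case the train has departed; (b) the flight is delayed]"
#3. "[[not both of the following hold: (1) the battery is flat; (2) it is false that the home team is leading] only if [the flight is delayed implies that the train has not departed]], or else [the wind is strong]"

2

#1: In symbols: ¬P ↓ ((Q ∨ (¬R ↔ S)) ∨ ((U ∧ ¬Q) ∧ ¬Q))

¬P = ¬F = T
¬R = ¬F = T
¬R ↔ S = T ↔ F = F
Q ∨ (¬R ↔ S) = T ∨ F = T
¬Q = ¬T = F
U ∧ ¬Q = F ∧ F = F
¬Q = ¬T = F
(U ∧ ¬Q) ∧ ¬Q = F ∧ F = F
(Q ∨ (¬R ↔ S)) ∨ ((U ∧ ¬Q) ∧ ¬Q) = T ∨ F = T
¬P ↓ ((Q ∨ (¬R ↔ S)) ∨ ((U ∧ ¬Q) ∧ ¬Q)) = T ↓ T = F
Hence #1 is false.

#2: Formalization: ¬((P ↔ R) ↓ ¬U) → ((¬S ↔ Q) ↑ U)

P ↔ R = F ↔ F = T
¬U = ¬F = T
(P ↔ R) ↓ ¬U = T ↓ T = F
¬((P ↔ R) ↓ ¬U) = ¬F = T
¬S = ¬F = T
¬S ↔ Q = T ↔ T = T
(¬S ↔ Q) ↑ U = T ↑ F = T
¬((P ↔ R) ↓ ¬U) → ((¬S ↔ Q) ↑ U) = T → T = T
Hence #2 is true.

#3: In symbols: ((¬R ↑ ¬P) → (U → ¬Q)) ∨ S

¬R = ¬F = T
¬P = ¬F = T
¬R ↑ ¬P = T ↑ T = F
¬Q = ¬T = F
U → ¬Q = F → F = T
(¬R ↑ ¬P) → (U → ¬Q) = F → T = T
((¬R ↑ ¬P) → (U → ¬Q)) ∨ S = T ∨ F = T
Hence #3 is true.

2 of the 3 statements are true (#2, #3).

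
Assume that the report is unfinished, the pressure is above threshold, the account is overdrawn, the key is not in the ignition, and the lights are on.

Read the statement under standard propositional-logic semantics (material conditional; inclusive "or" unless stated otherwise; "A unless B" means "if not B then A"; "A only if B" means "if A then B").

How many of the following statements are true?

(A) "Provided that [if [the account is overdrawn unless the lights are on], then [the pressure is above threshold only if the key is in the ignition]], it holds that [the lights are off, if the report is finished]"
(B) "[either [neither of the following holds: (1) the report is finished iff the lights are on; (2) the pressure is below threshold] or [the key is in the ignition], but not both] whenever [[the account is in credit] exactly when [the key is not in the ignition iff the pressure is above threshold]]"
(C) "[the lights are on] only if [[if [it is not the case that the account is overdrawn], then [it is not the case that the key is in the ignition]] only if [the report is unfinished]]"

3

Let R = "the account is overdrawn" (T), U = "the lights are on" (T), Q = "the pressure is above threshold" (T), S = "the key is in the ignition" (F), P = "the report is finished" (F).

(A): Formalization: ((R ∨ U) → (Q → S)) → (P → ¬U)

R ∨ U = T ∨ T = T
Q → S = T → F = F
(R ∨ U) → (Q → S) = T → F = F
¬U = ¬T = F
P → ¬U = F → F = T
((R ∨ U) → (Q → S)) → (P → ¬U) = F → T = T
Thus (A) is true.

(B): Parsed as (¬R ↔ (¬S ↔ Q)) → (((P ↔ U) ↓ ¬Q) ⊕ S)

¬R = ¬T = F
¬S = ¬F = T
¬S ↔ Q = T ↔ T = T
¬R ↔ (¬S ↔ Q) = F ↔ T = F
P ↔ U = F ↔ T = F
¬Q = ¬T = F
(P ↔ U) ↓ ¬Q = F ↓ F = T
((P ↔ U) ↓ ¬Q) ⊕ S = T ⊕ F = T
(¬R ↔ (¬S ↔ Q)) → (((P ↔ U) ↓ ¬Q) ⊕ S) = F → T = T
Thus (B) is true.

(C): In symbols: U → ((¬R → ¬S) → ¬P)

¬R = ¬T = F
¬S = ¬F = T
¬R → ¬S = F → T = T
¬P = ¬F = T
(¬R → ¬S) → ¬P = T → T = T
U → ((¬R → ¬S) → ¬P) = T → T = T
Thus (C) is true.

3 of the 3 statements are true.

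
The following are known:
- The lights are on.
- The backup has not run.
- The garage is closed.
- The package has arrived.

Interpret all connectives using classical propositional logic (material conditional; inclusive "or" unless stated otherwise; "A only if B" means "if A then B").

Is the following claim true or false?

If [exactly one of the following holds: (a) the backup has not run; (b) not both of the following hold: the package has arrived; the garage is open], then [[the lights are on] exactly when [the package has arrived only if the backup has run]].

Let Q = "the backup has run" (F), S = "the package has arrived" (T), R = "the garage is closed" (T), P = "the lights are on" (T).
This is (¬Q ⊕ (S ↑ ¬R)) → (P ↔ (S → Q)).

¬Q = ¬F = T
¬R = ¬T = F
S ↑ ¬R = T ↑ F = T
¬Q ⊕ (S ↑ ¬R) = T ⊕ T = F
S → Q = T → F = F
P ↔ (S → Q) = T ↔ F = F
(¬Q ⊕ (S ↑ ¬R)) → (P ↔ (S → Q)) = F → F = T

The statement is true.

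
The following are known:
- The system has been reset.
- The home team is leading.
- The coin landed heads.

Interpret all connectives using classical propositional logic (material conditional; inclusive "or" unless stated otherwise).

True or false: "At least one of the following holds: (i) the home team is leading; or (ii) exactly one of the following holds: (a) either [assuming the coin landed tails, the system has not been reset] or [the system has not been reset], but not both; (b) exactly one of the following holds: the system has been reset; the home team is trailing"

true

Let G = "the home team is leading" (True), R = "the coin landed heads" (True), W = "the system has been reset" (True).
In symbols: G or (((not R -> not W) xor not W) xor (W xor not G))

not R = not True = False
not W = not True = False
not R -> not W = False -> False = True
not W = not True = False
(not R -> not W) xor not W = True xor False = True
not G = not True = False
W xor not G = True xor False = True
((not R -> not W) xor not W) xor (W xor not G) = True xor True = False
G or (((not R -> not W) xor not W) xor (W xor not G)) = True or False = True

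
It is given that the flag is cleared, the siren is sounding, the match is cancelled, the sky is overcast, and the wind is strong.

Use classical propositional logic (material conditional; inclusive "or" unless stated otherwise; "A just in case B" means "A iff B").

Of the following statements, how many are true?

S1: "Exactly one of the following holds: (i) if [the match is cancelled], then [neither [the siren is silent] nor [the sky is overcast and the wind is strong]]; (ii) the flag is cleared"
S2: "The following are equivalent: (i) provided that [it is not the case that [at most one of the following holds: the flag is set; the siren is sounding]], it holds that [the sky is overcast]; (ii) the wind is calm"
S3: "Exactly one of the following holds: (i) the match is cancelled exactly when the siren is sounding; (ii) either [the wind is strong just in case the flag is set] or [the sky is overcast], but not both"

Let R = "the match is cancelled" (T), Q = "the siren is sounding" (T), S = "the sky is overcast" (T), U = "the wind is strong" (T), P = "the flag is set" (F).

S1: Parsed as (R → (¬Q ↓ (S ∧ U))) ⊕ ¬P

¬Q = ¬T = F
S ∧ U = T ∧ T = T
¬Q ↓ (S ∧ U) = F ↓ T = F
R → (¬Q ↓ (S ∧ U)) = T → F = F
¬P = ¬F = T
(R → (¬Q ↓ (S ∧ U))) ⊕ ¬P = F ⊕ T = T
Thus S1 is true.

S2: This is (¬(P ↑ Q) → S) ↔ ¬U.

P ↑ Q = F ↑ T = T
¬(P ↑ Q) = ¬T = F
¬(P ↑ Q) → S = F → T = T
¬U = ¬T = F
(¬(P ↑ Q) → S) ↔ ¬U = T ↔ F = F
Hence S2 is false.

S3: Formalization: (R ↔ Q) ⊕ ((U ↔ P) ⊕ S)

R ↔ Q = T ↔ T = T
U ↔ P = T ↔ F = F
(U ↔ P) ⊕ S = F ⊕ T = T
(R ↔ Q) ⊕ ((U ↔ P) ⊕ S) = T ⊕ T = F
Thus S3 is false.

Count: 1.

1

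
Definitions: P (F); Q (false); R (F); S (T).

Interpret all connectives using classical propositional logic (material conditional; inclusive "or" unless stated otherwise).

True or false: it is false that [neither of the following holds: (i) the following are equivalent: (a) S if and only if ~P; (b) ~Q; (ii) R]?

True

In symbols: ¬(((S ↔ ¬P) ↔ ¬Q) ↓ R)

¬P = ¬F = T
S ↔ ¬P = T ↔ T = T
¬Q = ¬F = T
(S ↔ ¬P) ↔ ¬Q = T ↔ T = T
((S ↔ ¬P) ↔ ¬Q) ↓ R = T ↓ F = F
¬(((S ↔ ¬P) ↔ ¬Q) ↓ R) = ¬F = T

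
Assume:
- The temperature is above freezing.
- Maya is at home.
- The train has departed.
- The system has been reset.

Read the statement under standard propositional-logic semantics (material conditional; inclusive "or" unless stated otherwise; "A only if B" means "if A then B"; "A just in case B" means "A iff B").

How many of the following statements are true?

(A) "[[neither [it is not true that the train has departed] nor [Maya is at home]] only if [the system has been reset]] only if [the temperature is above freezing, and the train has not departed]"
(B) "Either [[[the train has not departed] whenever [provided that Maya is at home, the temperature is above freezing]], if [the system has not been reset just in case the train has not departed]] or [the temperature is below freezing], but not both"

0

Let W = "the train has departed" (True), P = "Maya is at home" (True), M = "the system has been reset" (True), D = "the temperature is below freezing" (False).

(A): In symbols: ((not W nor P) -> M) -> (not D and not W)

not W = not True = False
not W nor P = False nor True = False
(not W nor P) -> M = False -> True = True
not D = not False = True
not W = not True = False
not D and not W = True and False = False
((not W nor P) -> M) -> (not D and not W) = True -> False = False
Hence (A) is false.

(B): In symbols: ((not M iff not W) -> ((P -> not D) -> not W)) xor D

not M = not True = False
not W = not True = False
not M iff not W = False iff False = True
not D = not False = True
P -> not D = True -> True = True
not W = not True = False
(P -> not D) -> not W = True -> False = False
(not M iff not W) -> ((P -> not D) -> not W) = True -> False = False
((not M iff not W) -> ((P -> not D) -> not W)) xor D = False xor False = False
So (B) is false.

True statements: 0 (none).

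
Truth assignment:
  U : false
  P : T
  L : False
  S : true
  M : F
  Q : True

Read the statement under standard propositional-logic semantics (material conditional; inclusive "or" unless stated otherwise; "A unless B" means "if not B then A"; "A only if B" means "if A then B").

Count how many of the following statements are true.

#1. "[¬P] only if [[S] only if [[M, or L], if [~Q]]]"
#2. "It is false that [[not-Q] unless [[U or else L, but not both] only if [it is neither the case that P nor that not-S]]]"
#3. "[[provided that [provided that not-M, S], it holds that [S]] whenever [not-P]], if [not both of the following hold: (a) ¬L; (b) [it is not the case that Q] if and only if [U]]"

2

#1: Parsed as ~P -> (S -> (~Q -> (M | L)))

~P = ~T = F
~Q = ~T = F
M | L = F | F = F
~Q -> (M | L) = F -> F = T
S -> (~Q -> (M | L)) = T -> T = T
~P -> (S -> (~Q -> (M | L))) = F -> T = T
Thus #1 is true.

#2: In symbols: ~(~Q | ((U xor L) -> (P nor ~S)))

~Q = ~T = F
U xor L = F xor F = F
~S = ~T = F
P nor ~S = T nor F = F
(U xor L) -> (P nor ~S) = F -> F = T
~Q | ((U xor L) -> (P nor ~S)) = F | T = T
~(~Q | ((U xor L) -> (P nor ~S))) = ~T = F
Hence #2 is false.

#3: Formalization: (~L nand (~Q <-> U)) -> (~P -> ((~M -> S) -> S))

~L = ~F = T
~Q = ~T = F
~Q <-> U = F <-> F = T
~L nand (~Q <-> U) = T nand T = F
~P = ~T = F
~M = ~F = T
~M -> S = T -> T = T
(~M -> S) -> S = T -> T = T
~P -> ((~M -> S) -> S) = F -> T = T
(~L nand (~Q <-> U)) -> (~P -> ((~M -> S) -> S)) = F -> T = T
So #3 is true.

Count: 2.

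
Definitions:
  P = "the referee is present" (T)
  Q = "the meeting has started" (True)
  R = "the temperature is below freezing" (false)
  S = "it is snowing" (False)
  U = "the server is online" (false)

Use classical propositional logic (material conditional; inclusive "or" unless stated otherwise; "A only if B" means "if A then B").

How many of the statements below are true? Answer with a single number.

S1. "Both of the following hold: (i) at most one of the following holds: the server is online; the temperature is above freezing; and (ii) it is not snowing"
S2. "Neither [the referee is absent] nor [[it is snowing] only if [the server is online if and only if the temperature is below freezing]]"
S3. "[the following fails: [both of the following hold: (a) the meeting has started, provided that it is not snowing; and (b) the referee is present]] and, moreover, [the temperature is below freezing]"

S1: In symbols: (U nand not R) and not S

not R = not False = True
U nand not R = False nand True = True
not S = not False = True
(U nand not R) and not S = True and True = True
Thus S1 is true.

S2: Formalization: not P nor (S -> (U iff R))

not P = not True = False
U iff R = False iff False = True
S -> (U iff R) = False -> True = True
not P nor (S -> (U iff R)) = False nor True = False
Thus S2 is false.

S3: Formalization: not ((not S -> Q) and P) and R

not S = not False = True
not S -> Q = True -> True = True
(not S -> Q) and P = True and True = True
not ((not S -> Q) and P) = not True = False
not ((not S -> Q) and P) and R = False and False = False
Hence S3 is false.

Count: 1.

1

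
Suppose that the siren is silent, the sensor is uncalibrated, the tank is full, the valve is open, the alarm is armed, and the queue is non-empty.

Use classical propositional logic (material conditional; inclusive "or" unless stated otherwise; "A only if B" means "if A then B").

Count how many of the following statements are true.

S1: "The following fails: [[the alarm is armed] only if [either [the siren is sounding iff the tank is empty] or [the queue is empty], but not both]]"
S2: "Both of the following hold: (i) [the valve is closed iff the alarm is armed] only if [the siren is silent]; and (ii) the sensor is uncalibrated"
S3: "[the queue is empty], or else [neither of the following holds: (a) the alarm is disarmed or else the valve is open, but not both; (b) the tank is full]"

1

Let K = "the alarm is armed" (True), D = "the siren is sounding" (False), V = "the tank is full" (True), Q = "the queue is empty" (False), L = "the valve is open" (True), S = "the sensor is calibrated" (False).

S1: In symbols: not (K -> ((D iff not V) xor Q))

not V = not True = False
D iff not V = False iff False = True
(D iff not V) xor Q = True xor False = True
K -> ((D iff not V) xor Q) = True -> True = True
not (K -> ((D iff not V) xor Q)) = not True = False
So S1 is false.

S2: Parsed as ((not L iff K) -> not D) and not S

not L = not True = False
not L iff K = False iff True = False
not D = not False = True
(not L iff K) -> not D = False -> True = True
not S = not False = True
((not L iff K) -> not D) and not S = True and True = True
So S2 is true.

S3: In symbols: Q or ((not K xor L) nor V)

not K = not True = False
not K xor L = False xor True = True
(not K xor L) nor V = True nor True = False
Q or ((not K xor L) nor V) = False or False = False
Thus S3 is false.

1 of the 3 statements is true (S2).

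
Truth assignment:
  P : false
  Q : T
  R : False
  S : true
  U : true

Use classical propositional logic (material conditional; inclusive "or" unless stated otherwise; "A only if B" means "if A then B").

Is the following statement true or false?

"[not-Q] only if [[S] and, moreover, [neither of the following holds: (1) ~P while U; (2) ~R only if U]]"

This is ~Q -> (S & ((~P & U) nor (~R -> U))).

~Q = ~T = F
~P = ~F = T
~P & U = T & T = T
~R = ~F = T
~R -> U = T -> T = T
(~P & U) nor (~R -> U) = T nor T = F
S & ((~P & U) nor (~R -> U)) = T & F = F
~Q -> (S & ((~P & U) nor (~R -> U))) = F -> F = T

True.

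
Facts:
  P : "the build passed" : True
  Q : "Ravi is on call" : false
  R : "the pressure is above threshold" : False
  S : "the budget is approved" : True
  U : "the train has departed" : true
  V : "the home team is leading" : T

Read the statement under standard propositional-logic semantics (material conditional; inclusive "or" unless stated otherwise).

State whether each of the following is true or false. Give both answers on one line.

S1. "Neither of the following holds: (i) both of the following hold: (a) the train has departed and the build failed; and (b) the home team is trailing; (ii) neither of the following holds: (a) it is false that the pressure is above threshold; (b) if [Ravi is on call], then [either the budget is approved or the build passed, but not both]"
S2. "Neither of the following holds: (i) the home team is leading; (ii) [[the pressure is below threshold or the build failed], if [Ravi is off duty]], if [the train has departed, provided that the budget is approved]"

S1 True / S2 False

S1: In symbols: ((U and not P) and not V) nor (not R nor (Q -> (S xor P)))

not P = not True = False
U and not P = True and False = False
not V = not True = False
(U and not P) and not V = False and False = False
not R = not False = True
S xor P = True xor True = False
Q -> (S xor P) = False -> False = True
not R nor (Q -> (S xor P)) = True nor True = False
((U and not P) and not V) nor (not R nor (Q -> (S xor P))) = False nor False = True
So S1 is true.

S2: This is V nor ((S -> U) -> (not Q -> (not R or not P))).

S -> U = True -> True = True
not Q = not False = True
not R = not False = True
not P = not True = False
not R or not P = True or False = True
not Q -> (not R or not P) = True -> True = True
(S -> U) -> (not Q -> (not R or not P)) = True -> True = True
V nor ((S -> U) -> (not Q -> (not R or not P))) = True nor True = False
Hence S2 is false.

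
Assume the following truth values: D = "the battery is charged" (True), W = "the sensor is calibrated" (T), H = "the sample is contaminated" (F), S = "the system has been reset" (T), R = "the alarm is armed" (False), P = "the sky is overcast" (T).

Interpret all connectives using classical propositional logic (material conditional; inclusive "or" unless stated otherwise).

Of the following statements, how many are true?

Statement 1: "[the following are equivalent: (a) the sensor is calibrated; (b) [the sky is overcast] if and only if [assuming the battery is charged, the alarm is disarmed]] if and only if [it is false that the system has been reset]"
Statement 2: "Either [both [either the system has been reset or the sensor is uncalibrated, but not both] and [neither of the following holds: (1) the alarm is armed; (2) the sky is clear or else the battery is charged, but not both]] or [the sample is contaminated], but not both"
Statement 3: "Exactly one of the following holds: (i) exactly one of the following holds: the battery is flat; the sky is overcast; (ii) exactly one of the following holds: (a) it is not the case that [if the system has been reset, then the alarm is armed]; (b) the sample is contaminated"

0

Statement 1: This is (W ↔ (P ↔ (D → ¬R))) ↔ ¬S.

¬R = ¬F = T
D → ¬R = T → T = T
P ↔ (D → ¬R) = T ↔ T = T
W ↔ (P ↔ (D → ¬R)) = T ↔ T = T
¬S = ¬T = F
(W ↔ (P ↔ (D → ¬R))) ↔ ¬S = T ↔ F = F
Hence Statement 1 is false.

Statement 2: This is ((S ⊕ ¬W) ∧ (R ↓ (¬P ⊕ D))) ⊕ H.

¬W = ¬T = F
S ⊕ ¬W = T ⊕ F = T
¬P = ¬T = F
¬P ⊕ D = F ⊕ T = T
R ↓ (¬P ⊕ D) = F ↓ T = F
(S ⊕ ¬W) ∧ (R ↓ (¬P ⊕ D)) = T ∧ F = F
((S ⊕ ¬W) ∧ (R ↓ (¬P ⊕ D))) ⊕ H = F ⊕ F = F
Hence Statement 2 is false.

Statement 3: In symbols: (¬D ⊕ P) ⊕ (¬(S → R) ⊕ H)

¬D = ¬T = F
¬D ⊕ P = F ⊕ T = T
S → R = T → F = F
¬(S → R) = ¬F = T
¬(S → R) ⊕ H = T ⊕ F = T
(¬D ⊕ P) ⊕ (¬(S → R) ⊕ H) = T ⊕ T = F
Thus Statement 3 is false.

True statements: 0 (none).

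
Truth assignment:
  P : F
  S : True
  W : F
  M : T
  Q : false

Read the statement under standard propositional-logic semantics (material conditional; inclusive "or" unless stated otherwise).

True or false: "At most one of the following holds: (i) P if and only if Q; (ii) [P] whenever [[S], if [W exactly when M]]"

Values: P=False, Q=False, W=False, M=True, S=True.
In symbols: (P iff Q) nand (((W iff M) -> S) -> P)

P iff Q = False iff False = True
W iff M = False iff True = False
(W iff M) -> S = False -> True = True
((W iff M) -> S) -> P = True -> False = False
(P iff Q) nand (((W iff M) -> S) -> P) = True nand False = True

true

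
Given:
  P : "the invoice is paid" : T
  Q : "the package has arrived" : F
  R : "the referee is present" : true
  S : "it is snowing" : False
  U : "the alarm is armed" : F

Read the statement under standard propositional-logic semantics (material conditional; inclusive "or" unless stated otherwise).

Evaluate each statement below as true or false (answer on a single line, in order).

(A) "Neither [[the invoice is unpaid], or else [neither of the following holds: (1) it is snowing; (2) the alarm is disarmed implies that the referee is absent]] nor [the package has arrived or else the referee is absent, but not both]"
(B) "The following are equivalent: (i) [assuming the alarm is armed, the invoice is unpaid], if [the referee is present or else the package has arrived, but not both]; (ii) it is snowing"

(A) F; (B) F

(A): Parsed as (¬P ∨ (S ↓ (¬U → ¬R))) ↓ (Q ⊕ ¬R)

¬P = ¬T = F
¬U = ¬F = T
¬R = ¬T = F
¬U → ¬R = T → F = F
S ↓ (¬U → ¬R) = F ↓ F = T
¬P ∨ (S ↓ (¬U → ¬R)) = F ∨ T = T
¬R = ¬T = F
Q ⊕ ¬R = F ⊕ F = F
(¬P ∨ (S ↓ (¬U → ¬R))) ↓ (Q ⊕ ¬R) = T ↓ F = F
Thus (A) is false.

(B): In symbols: ((R ⊕ Q) → (U → ¬P)) ↔ S

R ⊕ Q = T ⊕ F = T
¬P = ¬T = F
U → ¬P = F → F = T
(R ⊕ Q) → (U → ¬P) = T → T = T
((R ⊕ Q) → (U → ¬P)) ↔ S = T ↔ F = F
Hence (B) is false.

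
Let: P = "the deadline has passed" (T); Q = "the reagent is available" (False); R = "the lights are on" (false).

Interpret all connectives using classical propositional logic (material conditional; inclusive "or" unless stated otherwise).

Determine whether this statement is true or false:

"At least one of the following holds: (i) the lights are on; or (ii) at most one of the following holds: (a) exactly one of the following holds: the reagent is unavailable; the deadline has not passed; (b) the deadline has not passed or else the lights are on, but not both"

true

Values: R=False, Q=False, P=True.
Parsed as R or ((not Q xor not P) nand (not P xor R))

not Q = not False = True
not P = not True = False
not Q xor not P = True xor False = True
not P = not True = False
not P xor R = False xor False = False
(not Q xor not P) nand (not P xor R) = True nand False = True
R or ((not Q xor not P) nand (not P xor R)) = False or True = True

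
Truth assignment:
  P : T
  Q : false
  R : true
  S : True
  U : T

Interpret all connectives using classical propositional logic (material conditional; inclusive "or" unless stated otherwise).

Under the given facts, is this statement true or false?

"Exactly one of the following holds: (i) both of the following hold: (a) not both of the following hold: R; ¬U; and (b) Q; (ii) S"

Values: R=T, U=T, Q=F, S=T.
Parsed as ((R ↑ ¬U) ∧ Q) ⊕ S

¬U = ¬T = F
R ↑ ¬U = T ↑ F = T
(R ↑ ¬U) ∧ Q = T ∧ F = F
((R ↑ ¬U) ∧ Q) ⊕ S = F ⊕ T = T

True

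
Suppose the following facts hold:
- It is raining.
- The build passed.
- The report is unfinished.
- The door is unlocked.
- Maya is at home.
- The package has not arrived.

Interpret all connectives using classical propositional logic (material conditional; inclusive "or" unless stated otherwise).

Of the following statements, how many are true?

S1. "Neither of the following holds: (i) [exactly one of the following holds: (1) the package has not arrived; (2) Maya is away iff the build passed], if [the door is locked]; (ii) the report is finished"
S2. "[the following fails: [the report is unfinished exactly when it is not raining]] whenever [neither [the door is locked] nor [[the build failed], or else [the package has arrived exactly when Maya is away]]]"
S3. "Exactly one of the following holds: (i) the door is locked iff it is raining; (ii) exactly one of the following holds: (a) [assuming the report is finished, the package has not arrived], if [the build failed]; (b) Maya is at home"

Let G = "the door is locked" (F), L = "the package has arrived" (F), H = "Maya is at home" (T), S = "the build passed" (T), U = "the report is finished" (F), R = "it is raining" (T).

S1: Formalization: (G -> (~L xor (~H <-> S))) nor U

~L = ~F = T
~H = ~T = F
~H <-> S = F <-> T = F
~L xor (~H <-> S) = T xor F = T
G -> (~L xor (~H <-> S)) = F -> T = T
(G -> (~L xor (~H <-> S))) nor U = T nor F = F
Hence S1 is false.

S2: In symbols: (G nor (~S | (L <-> ~H))) -> ~(~U <-> ~R)

~S = ~T = F
~H = ~T = F
L <-> ~H = F <-> F = T
~S | (L <-> ~H) = F | T = T
G nor (~S | (L <-> ~H)) = F nor T = F
~U = ~F = T
~R = ~T = F
~U <-> ~R = T <-> F = F
~(~U <-> ~R) = ~F = T
(G nor (~S | (L <-> ~H))) -> ~(~U <-> ~R) = F -> T = T
So S2 is true.

S3: In symbols: (G <-> R) xor ((~S -> (U -> ~L)) xor H)

G <-> R = F <-> T = F
~S = ~T = F
~L = ~F = T
U -> ~L = F -> T = T
~S -> (U -> ~L) = F -> T = T
(~S -> (U -> ~L)) xor H = T xor T = F
(G <-> R) xor ((~S -> (U -> ~L)) xor H) = F xor F = F
Thus S3 is false.

True statements: 1 (S2).

1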